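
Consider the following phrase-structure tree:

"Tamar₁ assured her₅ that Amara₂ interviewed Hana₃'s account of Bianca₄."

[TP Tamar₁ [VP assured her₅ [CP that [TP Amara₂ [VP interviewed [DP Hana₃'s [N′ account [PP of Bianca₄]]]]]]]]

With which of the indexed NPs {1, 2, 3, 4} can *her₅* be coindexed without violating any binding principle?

none

*her* is a pronoun, so Principle B applies: it must be free in its binding domain.
Binding domain of *her₅*: the matrix TP, whose subject is Tamar₁.
*Tamar₁* c-commands the pronoun within its binding domain → coindexation would violate Principle B.
*Amara₂*: the pronoun c-commands this R-expression → coindexation would violate Principle C on *Amara₂*.
*Hana₃*: the pronoun c-commands this R-expression → coindexation would violate Principle C on *Hana₃*.
*Bianca₄*: the pronoun c-commands this R-expression → coindexation would violate Principle C on *Bianca₄*.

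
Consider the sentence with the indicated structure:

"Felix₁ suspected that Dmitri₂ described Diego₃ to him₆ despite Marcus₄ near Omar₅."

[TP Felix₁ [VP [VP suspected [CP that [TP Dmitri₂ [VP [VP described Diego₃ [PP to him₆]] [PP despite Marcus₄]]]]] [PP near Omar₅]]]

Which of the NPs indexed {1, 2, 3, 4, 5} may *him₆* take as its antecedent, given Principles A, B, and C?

{1, 4, 5}

*him* is a pronoun, so Principle B applies: it must be free in its binding domain.
Binding domain of *him₆*: the embedded TP, whose subject is Dmitri₂.
*Felix₁* c-commands the pronoun but from outside its binding domain, and is not c-commanded by it → coindexation permitted.
*Dmitri₂* c-commands the pronoun within its binding domain → coindexation would violate Principle B.
*Diego₃* c-commands the pronoun within its binding domain → coindexation would violate Principle B.
*Marcus₄* and the pronoun do not c-command one another → neither Principle B nor Principle C is at stake; coindexation permitted.
*Omar₅* and the pronoun do not c-command one another → neither Principle B nor Principle C is at stake; coindexation permitted.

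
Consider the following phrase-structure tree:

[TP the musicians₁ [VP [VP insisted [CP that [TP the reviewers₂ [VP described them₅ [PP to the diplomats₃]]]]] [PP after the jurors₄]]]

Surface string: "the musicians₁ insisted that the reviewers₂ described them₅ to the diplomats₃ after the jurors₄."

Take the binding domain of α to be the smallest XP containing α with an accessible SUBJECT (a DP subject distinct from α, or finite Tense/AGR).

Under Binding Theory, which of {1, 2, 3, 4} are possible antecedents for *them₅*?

*them* is a pronoun, so Principle B applies: it must be free in its binding domain.
Binding domain of *them₅*: the embedded TP, whose subject is the reviewers₂.
*the musicians₁* c-commands the pronoun but from outside its binding domain, and is not c-commanded by it → coindexation permitted.
*the reviewers₂* c-commands the pronoun within its binding domain → coindexation would violate Principle B.
*the diplomats₃*: the pronoun c-commands this R-expression → coindexation would violate Principle C on *the diplomats₃*.
*the jurors₄* and the pronoun do not c-command one another → neither Principle B nor Principle C is at stake; coindexation permitted.

{1, 4}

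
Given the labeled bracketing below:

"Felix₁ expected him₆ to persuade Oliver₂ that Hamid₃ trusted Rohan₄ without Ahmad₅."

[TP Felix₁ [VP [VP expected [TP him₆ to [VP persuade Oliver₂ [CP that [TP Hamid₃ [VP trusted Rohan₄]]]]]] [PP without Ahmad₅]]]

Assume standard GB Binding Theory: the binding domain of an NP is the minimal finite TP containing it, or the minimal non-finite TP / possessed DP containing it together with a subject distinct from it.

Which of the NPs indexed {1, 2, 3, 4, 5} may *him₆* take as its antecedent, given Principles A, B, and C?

{5}

*him* is a pronoun, so Principle B applies: it must be free in its binding domain.
Binding domain of *him₆*: the matrix TP, whose subject is Felix₁.
*Felix₁* c-commands the pronoun within its binding domain → coindexation would violate Principle B.
*Oliver₂*: the pronoun c-commands this R-expression → coindexation would violate Principle C on *Oliver₂*.
*Hamid₃*: the pronoun c-commands this R-expression → coindexation would violate Principle C on *Hamid₃*.
*Rohan₄*: the pronoun c-commands this R-expression → coindexation would violate Principle C on *Rohan₄*.
*Ahmad₅* and the pronoun do not c-command one another → neither Principle B nor Principle C is at stake; coindexation permitted.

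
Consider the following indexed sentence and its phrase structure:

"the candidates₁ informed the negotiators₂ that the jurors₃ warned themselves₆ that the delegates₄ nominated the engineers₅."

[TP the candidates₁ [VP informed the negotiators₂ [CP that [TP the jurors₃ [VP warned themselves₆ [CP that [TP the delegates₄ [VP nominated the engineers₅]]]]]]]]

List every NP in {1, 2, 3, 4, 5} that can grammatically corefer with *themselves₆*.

*themselves* is an anaphor, so Principle A applies: it must be bound in its binding domain.
Binding domain of *themselves₆*: the embedded TP, whose subject is the jurors₃.
*the candidates₁* c-commands the anaphor but is outside its binding domain → cannot satisfy Principle A.
*the negotiators₂* c-commands the anaphor but is outside its binding domain → cannot satisfy Principle A.
*the jurors₃* c-commands the anaphor within its binding domain → licit binder.
*the delegates₄* does not c-command the anaphor → cannot bind it.
*the engineers₅* does not c-command the anaphor → cannot bind it.

{3}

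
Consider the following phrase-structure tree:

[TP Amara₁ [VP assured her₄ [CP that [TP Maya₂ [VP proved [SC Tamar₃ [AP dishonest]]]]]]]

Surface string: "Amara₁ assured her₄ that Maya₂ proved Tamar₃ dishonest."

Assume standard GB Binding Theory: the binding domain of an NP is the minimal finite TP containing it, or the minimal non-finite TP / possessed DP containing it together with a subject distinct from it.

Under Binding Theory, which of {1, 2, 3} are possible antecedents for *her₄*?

*her* is a pronoun, so Principle B applies: it must be free in its binding domain.
Binding domain of *her₄*: the matrix TP, whose subject is Amara₁.
*Amara₁* c-commands the pronoun within its binding domain → coindexation would violate Principle B.
*Maya₂*: the pronoun c-commands this R-expression → coindexation would violate Principle C on *Maya₂*.
*Tamar₃*: the pronoun c-commands this R-expression → coindexation would violate Principle C on *Tamar₃*.

none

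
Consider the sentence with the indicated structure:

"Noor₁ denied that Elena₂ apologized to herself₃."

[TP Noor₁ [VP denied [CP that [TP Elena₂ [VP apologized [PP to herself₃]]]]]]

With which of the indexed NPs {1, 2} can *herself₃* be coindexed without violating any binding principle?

{2}

*herself* is an anaphor, so Principle A applies: it must be bound in its binding domain.
Binding domain of *herself₃*: the embedded TP, whose subject is Elena₂.
*Noor₁* c-commands the anaphor but is outside its binding domain → cannot satisfy Principle A.
*Elena₂* c-commands the anaphor within its binding domain → licit binder.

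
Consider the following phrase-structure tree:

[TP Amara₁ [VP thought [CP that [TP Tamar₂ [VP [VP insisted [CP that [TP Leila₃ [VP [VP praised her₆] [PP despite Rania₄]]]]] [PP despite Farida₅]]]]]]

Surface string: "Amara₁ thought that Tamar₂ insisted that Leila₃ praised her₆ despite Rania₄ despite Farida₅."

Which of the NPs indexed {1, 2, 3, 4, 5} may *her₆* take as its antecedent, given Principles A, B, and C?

{1, 2, 4, 5}

*her* is a pronoun, so Principle B applies: it must be free in its binding domain.
Binding domain of *her₆*: the embedded TP, whose subject is Leila₃.
*Amara₁* c-commands the pronoun but from outside its binding domain, and is not c-commanded by it → coindexation permitted.
*Tamar₂* c-commands the pronoun but from outside its binding domain, and is not c-commanded by it → coindexation permitted.
*Leila₃* c-commands the pronoun within its binding domain → coindexation would violate Principle B.
*Rania₄* and the pronoun do not c-command one another → neither Principle B nor Principle C is at stake; coindexation permitted.
*Farida₅* and the pronoun do not c-command one another → neither Principle B nor Principle C is at stake; coindexation permitted.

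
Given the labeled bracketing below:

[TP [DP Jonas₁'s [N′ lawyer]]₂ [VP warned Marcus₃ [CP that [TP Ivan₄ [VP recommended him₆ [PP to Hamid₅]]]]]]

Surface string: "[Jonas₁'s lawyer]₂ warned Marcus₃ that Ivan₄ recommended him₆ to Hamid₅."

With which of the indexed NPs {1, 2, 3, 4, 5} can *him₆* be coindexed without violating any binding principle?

{1, 2, 3}

*him* is a pronoun, so Principle B applies: it must be free in its binding domain.
Binding domain of *him₆*: the embedded TP, whose subject is Ivan₄.
*Jonas₁* and the pronoun do not c-command one another → neither Principle B nor Principle C is at stake; coindexation permitted.
*[Jonas₁'s lawyer]₂* c-commands the pronoun but from outside its binding domain, and is not c-commanded by it → coindexation permitted.
*Marcus₃* c-commands the pronoun but from outside its binding domain, and is not c-commanded by it → coindexation permitted.
*Ivan₄* c-commands the pronoun within its binding domain → coindexation would violate Principle B.
*Hamid₅*: the pronoun c-commands this R-expression → coindexation would violate Principle C on *Hamid₅*.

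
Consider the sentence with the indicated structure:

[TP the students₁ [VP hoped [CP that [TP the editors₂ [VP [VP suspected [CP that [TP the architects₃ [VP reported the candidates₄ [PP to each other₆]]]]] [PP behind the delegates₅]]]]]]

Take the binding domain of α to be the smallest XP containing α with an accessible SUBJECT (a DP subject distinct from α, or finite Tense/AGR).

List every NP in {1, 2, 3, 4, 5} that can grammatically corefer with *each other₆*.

{3, 4}

*each other* is an anaphor, so Principle A applies: it must be bound in its binding domain.
Binding domain of *each other₆*: the embedded TP, whose subject is the architects₃.
*the students₁* c-commands the anaphor but is outside its binding domain → cannot satisfy Principle A.
*the editors₂* c-commands the anaphor but is outside its binding domain → cannot satisfy Principle A.
*the architects₃* c-commands the anaphor within its binding domain → licit binder.
*the candidates₄* c-commands the anaphor within its binding domain → licit binder.
*the delegates₅* does not c-command the anaphor → cannot bind it.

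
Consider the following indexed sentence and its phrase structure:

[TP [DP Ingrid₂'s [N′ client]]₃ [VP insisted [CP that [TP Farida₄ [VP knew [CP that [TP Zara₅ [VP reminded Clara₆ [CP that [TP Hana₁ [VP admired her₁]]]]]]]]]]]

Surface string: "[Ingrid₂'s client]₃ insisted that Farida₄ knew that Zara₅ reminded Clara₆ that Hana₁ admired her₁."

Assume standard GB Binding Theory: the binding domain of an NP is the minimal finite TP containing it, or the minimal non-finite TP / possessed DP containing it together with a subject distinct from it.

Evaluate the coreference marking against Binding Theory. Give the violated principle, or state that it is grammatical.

The two coindexed NPs are *Hana₁* and *her₁*.
*her₁* is a pronoun. Its binding domain is the embedded TP, whose subject is Hana₁.
*Hana₁* c-commands it within that domain and carries the same index.
The pronoun is locally bound → Principle B violation.

Principle B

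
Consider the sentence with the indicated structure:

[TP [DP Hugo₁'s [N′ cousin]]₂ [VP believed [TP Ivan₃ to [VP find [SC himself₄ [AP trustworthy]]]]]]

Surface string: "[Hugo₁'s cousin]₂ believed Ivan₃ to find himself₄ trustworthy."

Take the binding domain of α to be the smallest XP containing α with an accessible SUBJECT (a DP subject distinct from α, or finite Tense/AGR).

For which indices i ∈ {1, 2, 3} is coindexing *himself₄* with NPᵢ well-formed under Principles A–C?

*himself* is an anaphor, so Principle A applies: it must be bound in its binding domain.
Binding domain of *himself₄*: the embedded TP, whose subject is Ivan₃.
*Hugo₁* does not c-command the anaphor → cannot bind it.
*[Hugo₁'s cousin]₂* c-commands the anaphor but is outside its binding domain → cannot satisfy Principle A.
*Ivan₃* c-commands the anaphor within its binding domain → licit binder.

{3}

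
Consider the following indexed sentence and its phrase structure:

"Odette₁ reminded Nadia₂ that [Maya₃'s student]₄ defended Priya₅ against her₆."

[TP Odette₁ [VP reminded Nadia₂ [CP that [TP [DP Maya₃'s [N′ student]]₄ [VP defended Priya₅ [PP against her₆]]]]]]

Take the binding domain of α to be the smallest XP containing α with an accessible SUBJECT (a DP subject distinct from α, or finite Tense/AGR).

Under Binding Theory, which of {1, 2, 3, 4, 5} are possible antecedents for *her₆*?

*her* is a pronoun, so Principle B applies: it must be free in its binding domain.
Binding domain of *her₆*: the embedded TP, whose subject is [Maya₃'s student]₄.
*Odette₁* c-commands the pronoun but from outside its binding domain, and is not c-commanded by it → coindexation permitted.
*Nadia₂* c-commands the pronoun but from outside its binding domain, and is not c-commanded by it → coindexation permitted.
*Maya₃* and the pronoun do not c-command one another → neither Principle B nor Principle C is at stake; coindexation permitted.
*[Maya₃'s student]₄* c-commands the pronoun within its binding domain → coindexation would violate Principle B.
*Priya₅* c-commands the pronoun within its binding domain → coindexation would violate Principle B.

{1, 2, 3}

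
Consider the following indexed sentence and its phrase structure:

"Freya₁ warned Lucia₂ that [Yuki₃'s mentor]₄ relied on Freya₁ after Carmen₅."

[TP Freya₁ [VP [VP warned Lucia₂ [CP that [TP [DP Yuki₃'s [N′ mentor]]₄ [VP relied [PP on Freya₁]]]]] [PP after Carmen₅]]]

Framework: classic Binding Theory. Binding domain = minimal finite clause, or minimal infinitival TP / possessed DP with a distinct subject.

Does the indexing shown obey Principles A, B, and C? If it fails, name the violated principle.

The two coindexed NPs are *Freya₁* (the lower occurrence) and *Freya₁* (the higher occurrence).
*Freya₁* (the lower occurrence) is an R-expression. Principle C requires it to be free everywhere.
*Freya₁* (the higher occurrence) c-commands it and carries the same index.
The R-expression is bound → Principle C violation.

Principle C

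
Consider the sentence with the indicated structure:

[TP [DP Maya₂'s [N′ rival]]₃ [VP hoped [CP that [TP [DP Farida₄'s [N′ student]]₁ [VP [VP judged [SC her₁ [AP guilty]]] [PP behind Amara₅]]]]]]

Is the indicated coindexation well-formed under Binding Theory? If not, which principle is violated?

The two coindexed NPs are *[Farida₄'s student]₁* and *her₁*.
*her₁* is a pronoun. Its binding domain is the embedded TP, whose subject is [Farida₄'s student]₁.
*[Farida₄'s student]₁* c-commands it within that domain and carries the same index.
The pronoun is locally bound → Principle B violation.

Principle B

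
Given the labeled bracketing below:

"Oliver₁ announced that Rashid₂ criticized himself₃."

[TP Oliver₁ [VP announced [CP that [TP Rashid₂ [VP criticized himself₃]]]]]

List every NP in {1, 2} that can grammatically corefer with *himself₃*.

{2}

*himself* is an anaphor, so Principle A applies: it must be bound in its binding domain.
Binding domain of *himself₃*: the embedded TP, whose subject is Rashid₂.
*Oliver₁* c-commands the anaphor but is outside its binding domain → cannot satisfy Principle A.
*Rashid₂* c-commands the anaphor within its binding domain → licit binder.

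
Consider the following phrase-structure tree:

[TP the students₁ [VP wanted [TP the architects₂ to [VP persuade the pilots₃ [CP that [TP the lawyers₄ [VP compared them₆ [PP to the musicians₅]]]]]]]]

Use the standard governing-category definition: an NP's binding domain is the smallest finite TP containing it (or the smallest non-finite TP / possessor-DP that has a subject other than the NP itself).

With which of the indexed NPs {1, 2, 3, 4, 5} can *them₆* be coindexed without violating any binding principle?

{1, 2, 3}

*them* is a pronoun, so Principle B applies: it must be free in its binding domain.
Binding domain of *them₆*: the embedded TP, whose subject is the lawyers₄.
*the students₁* c-commands the pronoun but from outside its binding domain, and is not c-commanded by it → coindexation permitted.
*the architects₂* c-commands the pronoun but from outside its binding domain, and is not c-commanded by it → coindexation permitted.
*the pilots₃* c-commands the pronoun but from outside its binding domain, and is not c-commanded by it → coindexation permitted.
*the lawyers₄* c-commands the pronoun within its binding domain → coindexation would violate Principle B.
*the musicians₅*: the pronoun c-commands this R-expression → coindexation would violate Principle C on *the musicians₅*.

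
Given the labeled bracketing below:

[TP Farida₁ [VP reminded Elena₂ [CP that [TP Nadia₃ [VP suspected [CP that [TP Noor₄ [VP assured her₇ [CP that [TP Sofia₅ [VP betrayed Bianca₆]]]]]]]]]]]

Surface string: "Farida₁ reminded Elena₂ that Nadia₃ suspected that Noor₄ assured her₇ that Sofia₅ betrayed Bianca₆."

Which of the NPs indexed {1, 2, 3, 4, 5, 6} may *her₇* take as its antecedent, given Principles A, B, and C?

{1, 2, 3}

*her* is a pronoun, so Principle B applies: it must be free in its binding domain.
Binding domain of *her₇*: the embedded TP, whose subject is Noor₄.
*Farida₁* c-commands the pronoun but from outside its binding domain, and is not c-commanded by it → coindexation permitted.
*Elena₂* c-commands the pronoun but from outside its binding domain, and is not c-commanded by it → coindexation permitted.
*Nadia₃* c-commands the pronoun but from outside its binding domain, and is not c-commanded by it → coindexation permitted.
*Noor₄* c-commands the pronoun within its binding domain → coindexation would violate Principle B.
*Sofia₅*: the pronoun c-commands this R-expression → coindexation would violate Principle C on *Sofia₅*.
*Bianca₆*: the pronoun c-commands this R-expression → coindexation would violate Principle C on *Bianca₆*.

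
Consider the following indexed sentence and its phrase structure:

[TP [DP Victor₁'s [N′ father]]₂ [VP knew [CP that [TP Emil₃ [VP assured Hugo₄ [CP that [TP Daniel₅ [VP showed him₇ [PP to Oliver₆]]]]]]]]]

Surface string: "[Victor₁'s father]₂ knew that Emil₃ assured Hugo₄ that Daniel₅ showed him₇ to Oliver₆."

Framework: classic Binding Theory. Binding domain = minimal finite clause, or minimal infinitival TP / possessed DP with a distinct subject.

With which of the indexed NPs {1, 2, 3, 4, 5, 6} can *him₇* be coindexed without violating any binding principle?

{1, 2, 3, 4}

*him* is a pronoun, so Principle B applies: it must be free in its binding domain.
Binding domain of *him₇*: the embedded TP, whose subject is Daniel₅.
*Victor₁* and the pronoun do not c-command one another → neither Principle B nor Principle C is at stake; coindexation permitted.
*[Victor₁'s father]₂* c-commands the pronoun but from outside its binding domain, and is not c-commanded by it → coindexation permitted.
*Emil₃* c-commands the pronoun but from outside its binding domain, and is not c-commanded by it → coindexation permitted.
*Hugo₄* c-commands the pronoun but from outside its binding domain, and is not c-commanded by it → coindexation permitted.
*Daniel₅* c-commands the pronoun within its binding domain → coindexation would violate Principle B.
*Oliver₆*: the pronoun c-commands this R-expression → coindexation would violate Principle C on *Oliver₆*.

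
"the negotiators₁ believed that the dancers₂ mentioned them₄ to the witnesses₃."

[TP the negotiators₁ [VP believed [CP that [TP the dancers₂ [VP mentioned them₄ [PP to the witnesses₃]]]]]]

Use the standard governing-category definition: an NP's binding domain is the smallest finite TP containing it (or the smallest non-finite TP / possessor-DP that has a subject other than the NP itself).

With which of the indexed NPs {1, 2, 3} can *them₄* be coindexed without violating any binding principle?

*them* is a pronoun, so Principle B applies: it must be free in its binding domain.
Binding domain of *them₄*: the embedded TP, whose subject is the dancers₂.
*the negotiators₁* c-commands the pronoun but from outside its binding domain, and is not c-commanded by it → coindexation permitted.
*the dancers₂* c-commands the pronoun within its binding domain → coindexation would violate Principle B.
*the witnesses₃*: the pronoun c-commands this R-expression → coindexation would violate Principle C on *the witnesses₃*.

{1}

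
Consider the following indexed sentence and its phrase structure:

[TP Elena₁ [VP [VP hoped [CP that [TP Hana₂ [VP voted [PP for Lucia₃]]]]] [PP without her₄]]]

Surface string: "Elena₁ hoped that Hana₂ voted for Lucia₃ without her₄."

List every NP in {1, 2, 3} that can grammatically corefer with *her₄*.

*her* is a pronoun, so Principle B applies: it must be free in its binding domain.
Binding domain of *her₄*: the matrix TP, whose subject is Elena₁.
*Elena₁* c-commands the pronoun within its binding domain → coindexation would violate Principle B.
*Hana₂* and the pronoun do not c-command one another → neither Principle B nor Principle C is at stake; coindexation permitted.
*Lucia₃* and the pronoun do not c-command one another → neither Principle B nor Principle C is at stake; coindexation permitted.

{2, 3}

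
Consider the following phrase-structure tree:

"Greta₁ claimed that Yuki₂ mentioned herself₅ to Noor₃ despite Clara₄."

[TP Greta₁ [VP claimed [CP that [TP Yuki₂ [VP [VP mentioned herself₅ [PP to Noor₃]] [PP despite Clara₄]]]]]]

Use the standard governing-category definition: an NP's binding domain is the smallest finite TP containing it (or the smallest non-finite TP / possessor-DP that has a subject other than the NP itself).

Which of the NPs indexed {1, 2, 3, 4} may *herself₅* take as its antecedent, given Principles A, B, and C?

{2}

*herself* is an anaphor, so Principle A applies: it must be bound in its binding domain.
Binding domain of *herself₅*: the embedded TP, whose subject is Yuki₂.
*Greta₁* c-commands the anaphor but is outside its binding domain → cannot satisfy Principle A.
*Yuki₂* c-commands the anaphor within its binding domain → licit binder.
*Noor₃* does not c-command the anaphor → cannot bind it.
*Clara₄* does not c-command the anaphor → cannot bind it.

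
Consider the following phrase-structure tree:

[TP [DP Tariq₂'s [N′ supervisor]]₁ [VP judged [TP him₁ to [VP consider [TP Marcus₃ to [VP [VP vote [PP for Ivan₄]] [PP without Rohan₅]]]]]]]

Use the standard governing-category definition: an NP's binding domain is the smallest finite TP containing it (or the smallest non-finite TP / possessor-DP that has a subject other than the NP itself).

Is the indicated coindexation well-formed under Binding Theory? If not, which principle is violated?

Principle B

The two coindexed NPs are *[Tariq₂'s supervisor]₁* and *him₁*.
*him₁* is a pronoun. Its binding domain is the matrix TP, whose subject is [Tariq₂'s supervisor]₁.
*[Tariq₂'s supervisor]₁* c-commands it within that domain and carries the same index.
The pronoun is locally bound → Principle B violation.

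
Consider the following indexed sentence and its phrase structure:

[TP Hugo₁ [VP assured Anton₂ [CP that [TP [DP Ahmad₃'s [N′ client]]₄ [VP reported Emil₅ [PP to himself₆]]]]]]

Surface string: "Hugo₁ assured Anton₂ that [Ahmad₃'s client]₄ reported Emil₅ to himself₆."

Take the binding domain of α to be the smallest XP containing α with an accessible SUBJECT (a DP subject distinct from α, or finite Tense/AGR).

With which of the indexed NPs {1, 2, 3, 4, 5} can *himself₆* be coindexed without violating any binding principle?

{4, 5}

*himself* is an anaphor, so Principle A applies: it must be bound in its binding domain.
Binding domain of *himself₆*: the embedded TP, whose subject is [Ahmad₃'s client]₄.
*Hugo₁* c-commands the anaphor but is outside its binding domain → cannot satisfy Principle A.
*Anton₂* c-commands the anaphor but is outside its binding domain → cannot satisfy Principle A.
*Ahmad₃* does not c-command the anaphor → cannot bind it.
*[Ahmad₃'s client]₄* c-commands the anaphor within its binding domain → licit binder.
*Emil₅* c-commands the anaphor within its binding domain → licit binder.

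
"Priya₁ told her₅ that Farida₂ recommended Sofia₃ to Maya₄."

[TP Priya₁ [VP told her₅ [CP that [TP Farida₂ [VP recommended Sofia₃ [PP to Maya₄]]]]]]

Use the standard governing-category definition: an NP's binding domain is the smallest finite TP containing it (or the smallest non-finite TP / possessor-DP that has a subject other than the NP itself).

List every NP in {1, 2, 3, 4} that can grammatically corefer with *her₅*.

none

*her* is a pronoun, so Principle B applies: it must be free in its binding domain.
Binding domain of *her₅*: the matrix TP, whose subject is Priya₁.
*Priya₁* c-commands the pronoun within its binding domain → coindexation would violate Principle B.
*Farida₂*: the pronoun c-commands this R-expression → coindexation would violate Principle C on *Farida₂*.
*Sofia₃*: the pronoun c-commands this R-expression → coindexation would violate Principle C on *Sofia₃*.
*Maya₄*: the pronoun c-commands this R-expression → coindexation would violate Principle C on *Maya₄*.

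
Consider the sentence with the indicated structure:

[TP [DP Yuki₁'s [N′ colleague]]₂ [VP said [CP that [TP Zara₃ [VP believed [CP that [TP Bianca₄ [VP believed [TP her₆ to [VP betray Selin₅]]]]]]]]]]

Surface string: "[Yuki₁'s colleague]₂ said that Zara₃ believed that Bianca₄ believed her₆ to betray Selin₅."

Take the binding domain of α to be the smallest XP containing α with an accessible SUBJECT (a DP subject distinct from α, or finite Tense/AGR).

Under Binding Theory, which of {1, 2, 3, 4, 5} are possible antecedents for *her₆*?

{1, 2, 3}

*her* is a pronoun, so Principle B applies: it must be free in its binding domain.
Binding domain of *her₆*: the embedded TP, whose subject is Bianca₄.
*Yuki₁* and the pronoun do not c-command one another → neither Principle B nor Principle C is at stake; coindexation permitted.
*[Yuki₁'s colleague]₂* c-commands the pronoun but from outside its binding domain, and is not c-commanded by it → coindexation permitted.
*Zara₃* c-commands the pronoun but from outside its binding domain, and is not c-commanded by it → coindexation permitted.
*Bianca₄* c-commands the pronoun within its binding domain → coindexation would violate Principle B.
*Selin₅*: the pronoun c-commands this R-expression → coindexation would violate Principle C on *Selin₅*.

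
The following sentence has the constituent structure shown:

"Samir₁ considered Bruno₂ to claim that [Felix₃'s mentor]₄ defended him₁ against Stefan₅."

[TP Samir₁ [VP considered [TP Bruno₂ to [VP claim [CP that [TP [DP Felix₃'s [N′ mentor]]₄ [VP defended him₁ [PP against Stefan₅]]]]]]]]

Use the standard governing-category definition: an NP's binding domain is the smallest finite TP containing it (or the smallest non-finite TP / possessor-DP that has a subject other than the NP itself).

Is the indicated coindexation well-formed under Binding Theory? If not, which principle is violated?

The two coindexed NPs are *Samir₁* and *him₁*.
*him₁* is a pronoun; its binding domain is the embedded TP, whose subject is [Felix₃'s mentor]₄. Within that domain it is c-commanded only by *[Felix₃'s mentor]₄*, which carries a different index — the pronoun is free locally, so Principle B holds.
*Samir₁* is an R-expression; *him₁* does not c-command it, and no other NP shares its index, so Principle C is satisfied.
All principles are respected.

grammatical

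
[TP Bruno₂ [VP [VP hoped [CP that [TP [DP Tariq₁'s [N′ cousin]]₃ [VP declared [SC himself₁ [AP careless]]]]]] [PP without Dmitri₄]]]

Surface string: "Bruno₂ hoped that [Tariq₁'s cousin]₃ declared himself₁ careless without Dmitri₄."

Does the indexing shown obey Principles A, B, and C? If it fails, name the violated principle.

The two coindexed NPs are *Tariq₁* and *himself₁*.
*himself₁* is an anaphor. Principle A requires it to be bound within its binding domain — the embedded TP, whose subject is [Tariq₁'s cousin]₃.
Within that domain it is c-commanded by *[Tariq₁'s cousin]₃*, which does not share its index.
*Tariq₁* does not c-command the anaphor at all.
The anaphor is unbound in its domain → Principle A violation.

Principle A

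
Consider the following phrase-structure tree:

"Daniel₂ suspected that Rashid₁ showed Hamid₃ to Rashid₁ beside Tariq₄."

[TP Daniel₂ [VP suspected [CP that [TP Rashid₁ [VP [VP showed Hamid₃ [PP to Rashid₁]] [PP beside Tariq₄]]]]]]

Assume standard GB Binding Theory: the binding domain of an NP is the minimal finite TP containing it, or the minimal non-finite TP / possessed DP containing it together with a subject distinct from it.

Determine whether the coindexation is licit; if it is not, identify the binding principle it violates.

The two coindexed NPs are *Rashid₁* (the higher occurrence) and *Rashid₁* (the lower occurrence).
*Rashid₁* (the lower occurrence) is an R-expression. Principle C requires it to be free everywhere.
*Rashid₁* (the higher occurrence) c-commands it and carries the same index.
The R-expression is bound → Principle C violation.

Principle C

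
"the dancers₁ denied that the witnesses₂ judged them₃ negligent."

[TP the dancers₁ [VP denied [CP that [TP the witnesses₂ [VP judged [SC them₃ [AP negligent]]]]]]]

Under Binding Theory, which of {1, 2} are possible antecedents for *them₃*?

*them* is a pronoun, so Principle B applies: it must be free in its binding domain.
Binding domain of *them₃*: the embedded TP, whose subject is the witnesses₂.
*the dancers₁* c-commands the pronoun but from outside its binding domain, and is not c-commanded by it → coindexation permitted.
*the witnesses₂* c-commands the pronoun within its binding domain → coindexation would violate Principle B.

{1}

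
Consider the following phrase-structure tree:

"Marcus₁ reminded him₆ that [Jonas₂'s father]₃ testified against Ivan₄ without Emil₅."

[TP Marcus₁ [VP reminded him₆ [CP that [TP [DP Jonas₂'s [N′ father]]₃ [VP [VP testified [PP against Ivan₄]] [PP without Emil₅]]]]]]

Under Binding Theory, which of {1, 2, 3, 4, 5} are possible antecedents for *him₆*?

*him* is a pronoun, so Principle B applies: it must be free in its binding domain.
Binding domain of *him₆*: the matrix TP, whose subject is Marcus₁.
*Marcus₁* c-commands the pronoun within its binding domain → coindexation would violate Principle B.
*Jonas₂*: the pronoun c-commands this R-expression → coindexation would violate Principle C on *Jonas₂*.
*[Jonas₂'s father]₃*: the pronoun c-commands this R-expression → coindexation would violate Principle C on *[Jonas₂'s father]₃*.
*Ivan₄*: the pronoun c-commands this R-expression → coindexation would violate Principle C on *Ivan₄*.
*Emil₅*: the pronoun c-commands this R-expression → coindexation would violate Principle C on *Emil₅*.

none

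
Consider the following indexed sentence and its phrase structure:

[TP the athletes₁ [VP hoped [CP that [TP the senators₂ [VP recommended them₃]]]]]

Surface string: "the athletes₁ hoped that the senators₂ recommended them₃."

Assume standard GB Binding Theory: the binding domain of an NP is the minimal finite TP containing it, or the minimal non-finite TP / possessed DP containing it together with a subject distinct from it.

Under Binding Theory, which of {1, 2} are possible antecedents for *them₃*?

{1}

*them* is a pronoun, so Principle B applies: it must be free in its binding domain.
Binding domain of *them₃*: the embedded TP, whose subject is the senators₂.
*the athletes₁* c-commands the pronoun but from outside its binding domain, and is not c-commanded by it → coindexation permitted.
*the senators₂* c-commands the pronoun within its binding domain → coindexation would violate Principle B.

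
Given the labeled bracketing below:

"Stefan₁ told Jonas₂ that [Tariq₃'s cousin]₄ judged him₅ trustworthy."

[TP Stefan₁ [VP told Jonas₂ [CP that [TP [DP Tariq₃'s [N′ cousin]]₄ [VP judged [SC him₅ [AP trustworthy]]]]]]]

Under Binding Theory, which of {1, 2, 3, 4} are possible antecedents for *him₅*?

{1, 2, 3}

*him* is a pronoun, so Principle B applies: it must be free in its binding domain.
Binding domain of *him₅*: the embedded TP, whose subject is [Tariq₃'s cousin]₄.
*Stefan₁* c-commands the pronoun but from outside its binding domain, and is not c-commanded by it → coindexation permitted.
*Jonas₂* c-commands the pronoun but from outside its binding domain, and is not c-commanded by it → coindexation permitted.
*Tariq₃* and the pronoun do not c-command one another → neither Principle B nor Principle C is at stake; coindexation permitted.
*[Tariq₃'s cousin]₄* c-commands the pronoun within its binding domain → coindexation would violate Principle B.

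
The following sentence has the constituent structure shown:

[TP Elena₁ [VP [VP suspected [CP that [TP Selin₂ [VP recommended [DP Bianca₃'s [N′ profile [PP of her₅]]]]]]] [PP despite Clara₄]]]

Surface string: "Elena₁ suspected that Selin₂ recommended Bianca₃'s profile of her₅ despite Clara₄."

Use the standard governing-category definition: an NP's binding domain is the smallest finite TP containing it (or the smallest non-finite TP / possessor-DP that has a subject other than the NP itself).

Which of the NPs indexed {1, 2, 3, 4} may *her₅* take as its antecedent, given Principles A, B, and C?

*her* is a pronoun, so Principle B applies: it must be free in its binding domain.
Binding domain of *her₅*: the possessed DP, whose subject is Bianca₃.
*Elena₁* c-commands the pronoun but from outside its binding domain, and is not c-commanded by it → coindexation permitted.
*Selin₂* c-commands the pronoun but from outside its binding domain, and is not c-commanded by it → coindexation permitted.
*Bianca₃* c-commands the pronoun within its binding domain → coindexation would violate Principle B.
*Clara₄* and the pronoun do not c-command one another → neither Principle B nor Principle C is at stake; coindexation permitted.

{1, 2, 4}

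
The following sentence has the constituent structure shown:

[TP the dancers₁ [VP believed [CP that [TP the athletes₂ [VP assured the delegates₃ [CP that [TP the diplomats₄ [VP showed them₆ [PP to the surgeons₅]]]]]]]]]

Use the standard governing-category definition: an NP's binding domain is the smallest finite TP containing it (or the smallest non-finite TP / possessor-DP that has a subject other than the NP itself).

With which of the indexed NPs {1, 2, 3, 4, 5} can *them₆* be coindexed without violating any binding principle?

{1, 2, 3}

*them* is a pronoun, so Principle B applies: it must be free in its binding domain.
Binding domain of *them₆*: the embedded TP, whose subject is the diplomats₄.
*the dancers₁* c-commands the pronoun but from outside its binding domain, and is not c-commanded by it → coindexation permitted.
*the athletes₂* c-commands the pronoun but from outside its binding domain, and is not c-commanded by it → coindexation permitted.
*the delegates₃* c-commands the pronoun but from outside its binding domain, and is not c-commanded by it → coindexation permitted.
*the diplomats₄* c-commands the pronoun within its binding domain → coindexation would violate Principle B.
*the surgeons₅*: the pronoun c-commands this R-expression → coindexation would violate Principle C on *the surgeons₅*.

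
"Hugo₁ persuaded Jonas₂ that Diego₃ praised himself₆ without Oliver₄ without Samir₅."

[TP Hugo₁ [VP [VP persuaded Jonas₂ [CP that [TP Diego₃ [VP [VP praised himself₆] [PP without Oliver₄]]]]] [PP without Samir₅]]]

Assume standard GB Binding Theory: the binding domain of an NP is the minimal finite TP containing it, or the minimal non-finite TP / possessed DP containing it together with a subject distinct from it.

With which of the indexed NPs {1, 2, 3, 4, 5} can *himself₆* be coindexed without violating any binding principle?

{3}

*himself* is an anaphor, so Principle A applies: it must be bound in its binding domain.
Binding domain of *himself₆*: the embedded TP, whose subject is Diego₃.
*Hugo₁* c-commands the anaphor but is outside its binding domain → cannot satisfy Principle A.
*Jonas₂* c-commands the anaphor but is outside its binding domain → cannot satisfy Principle A.
*Diego₃* c-commands the anaphor within its binding domain → licit binder.
*Oliver₄* does not c-command the anaphor → cannot bind it.
*Samir₅* does not c-command the anaphor → cannot bind it.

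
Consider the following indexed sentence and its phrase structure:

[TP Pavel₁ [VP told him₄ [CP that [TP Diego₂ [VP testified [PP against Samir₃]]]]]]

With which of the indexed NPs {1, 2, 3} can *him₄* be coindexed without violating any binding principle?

*him* is a pronoun, so Principle B applies: it must be free in its binding domain.
Binding domain of *him₄*: the matrix TP, whose subject is Pavel₁.
*Pavel₁* c-commands the pronoun within its binding domain → coindexation would violate Principle B.
*Diego₂*: the pronoun c-commands this R-expression → coindexation would violate Principle C on *Diego₂*.
*Samir₃*: the pronoun c-commands this R-expression → coindexation would violate Principle C on *Samir₃*.

none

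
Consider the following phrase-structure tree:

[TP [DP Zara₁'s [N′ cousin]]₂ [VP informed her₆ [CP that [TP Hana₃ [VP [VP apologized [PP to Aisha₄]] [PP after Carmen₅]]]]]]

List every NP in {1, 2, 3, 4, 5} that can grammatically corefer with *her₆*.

*her* is a pronoun, so Principle B applies: it must be free in its binding domain.
Binding domain of *her₆*: the matrix TP, whose subject is [Zara₁'s cousin]₂.
*Zara₁* and the pronoun do not c-command one another → neither Principle B nor Principle C is at stake; coindexation permitted.
*[Zara₁'s cousin]₂* c-commands the pronoun within its binding domain → coindexation would violate Principle B.
*Hana₃*: the pronoun c-commands this R-expression → coindexation would violate Principle C on *Hana₃*.
*Aisha₄*: the pronoun c-commands this R-expression → coindexation would violate Principle C on *Aisha₄*.
*Carmen₅*: the pronoun c-commands this R-expression → coindexation would violate Principle C on *Carmen₅*.

{1}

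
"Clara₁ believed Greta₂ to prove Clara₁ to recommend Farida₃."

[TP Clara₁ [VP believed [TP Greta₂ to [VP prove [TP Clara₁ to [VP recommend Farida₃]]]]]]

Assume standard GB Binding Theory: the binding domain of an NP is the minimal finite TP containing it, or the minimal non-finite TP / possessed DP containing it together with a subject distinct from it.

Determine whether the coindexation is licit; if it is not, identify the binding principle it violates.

The two coindexed NPs are *Clara₁* (the lower occurrence) and *Clara₁* (the higher occurrence).
*Clara₁* (the lower occurrence) is an R-expression. Principle C requires it to be free everywhere.
*Clara₁* (the higher occurrence) c-commands it and carries the same index.
The R-expression is bound → Principle C violation.

Principle C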